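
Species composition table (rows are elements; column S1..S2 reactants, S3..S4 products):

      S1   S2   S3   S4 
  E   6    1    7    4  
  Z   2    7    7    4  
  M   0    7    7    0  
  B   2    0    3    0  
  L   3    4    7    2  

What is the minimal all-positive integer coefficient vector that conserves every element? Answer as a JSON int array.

Coefficients: [6, 4, 4, 3]

E: 6·6+4·1 = 40 | 4·7+3·4 = 40
Z: 6·2+4·7 = 40 | 4·7+3·4 = 40
M: 6·0+4·7 = 28 | 4·7+3·0 = 28
B: 6·2+4·0 = 12 | 4·3+3·0 = 12
L: 6·3+4·4 = 34 | 4·7+3·2 = 34
gcd(6,4,4,3) = 1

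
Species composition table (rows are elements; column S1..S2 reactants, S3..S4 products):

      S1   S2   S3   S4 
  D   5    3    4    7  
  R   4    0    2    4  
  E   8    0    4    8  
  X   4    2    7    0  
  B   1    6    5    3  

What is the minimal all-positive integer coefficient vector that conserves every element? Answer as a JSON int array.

D: 5·5+4·3 = 37 | 4·4+3·7 = 37
R: 5·4+4·0 = 20 | 4·2+3·4 = 20
E: 5·8+4·0 = 40 | 4·4+3·8 = 40
X: 5·4+4·2 = 28 | 4·7+3·0 = 28
B: 5·1+4·6 = 29 | 4·5+3·3 = 29
gcd(5,4,4,3) = 1

Coefficients: [5, 4, 4, 3]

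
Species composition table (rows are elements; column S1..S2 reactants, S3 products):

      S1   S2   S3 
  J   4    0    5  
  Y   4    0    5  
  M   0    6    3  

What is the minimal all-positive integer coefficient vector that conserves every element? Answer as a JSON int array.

J: 5·4+2·0 = 20 | 4·5 = 20
Y: 5·4+2·0 = 20 | 4·5 = 20
M: 5·0+2·6 = 12 | 4·3 = 12
gcd(5,2,4) = 1

Coefficients: [5, 2, 4]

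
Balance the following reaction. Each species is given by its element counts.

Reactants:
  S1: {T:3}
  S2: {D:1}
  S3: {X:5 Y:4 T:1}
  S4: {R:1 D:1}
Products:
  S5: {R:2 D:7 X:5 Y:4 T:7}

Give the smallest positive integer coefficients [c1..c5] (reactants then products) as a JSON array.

Coefficients: [2, 5, 1, 2, 1]

R: 2·0+5·0+1·0+2·1 = 2 | 1·2 = 2
D: 2·0+5·1+1·0+2·1 = 7 | 1·7 = 7
X: 2·0+5·0+1·5+2·0 = 5 | 1·5 = 5
Y: 2·0+5·0+1·4+2·0 = 4 | 1·4 = 4
T: 2·3+5·0+1·1+2·0 = 7 | 1·7 = 7
gcd(2,5,1,2,1) = 1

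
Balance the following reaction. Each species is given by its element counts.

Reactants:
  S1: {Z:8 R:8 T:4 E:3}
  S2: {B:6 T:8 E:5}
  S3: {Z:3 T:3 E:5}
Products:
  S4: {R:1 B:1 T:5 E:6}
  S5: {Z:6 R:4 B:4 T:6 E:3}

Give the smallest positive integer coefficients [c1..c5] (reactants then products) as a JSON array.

Coefficients: [3, 4, 2, 4, 5]

Z: 3·8+4·0+2·3 = 30 | 4·0+5·6 = 30
R: 3·8+4·0+2·0 = 24 | 4·1+5·4 = 24
B: 3·0+4·6+2·0 = 24 | 4·1+5·4 = 24
T: 3·4+4·8+2·3 = 50 | 4·5+5·6 = 50
E: 3·3+4·5+2·5 = 39 | 4·6+5·3 = 39
gcd(3,4,2,4,5) = 1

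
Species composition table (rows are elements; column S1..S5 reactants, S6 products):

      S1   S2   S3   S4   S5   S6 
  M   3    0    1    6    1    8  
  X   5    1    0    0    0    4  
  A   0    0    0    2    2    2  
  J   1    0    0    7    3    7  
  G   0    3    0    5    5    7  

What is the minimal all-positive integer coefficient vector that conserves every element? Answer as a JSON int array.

Coefficients: [4, 4, 5, 5, 1, 6]

M: 4·3+4·0+5·1+5·6+1·1 = 48 | 6·8 = 48
X: 4·5+4·1+5·0+5·0+1·0 = 24 | 6·4 = 24
A: 4·0+4·0+5·0+5·2+1·2 = 12 | 6·2 = 12
J: 4·1+4·0+5·0+5·7+1·3 = 42 | 6·7 = 42
G: 4·0+4·3+5·0+5·5+1·5 = 42 | 6·7 = 42
gcd(4,4,5,5,1,6) = 1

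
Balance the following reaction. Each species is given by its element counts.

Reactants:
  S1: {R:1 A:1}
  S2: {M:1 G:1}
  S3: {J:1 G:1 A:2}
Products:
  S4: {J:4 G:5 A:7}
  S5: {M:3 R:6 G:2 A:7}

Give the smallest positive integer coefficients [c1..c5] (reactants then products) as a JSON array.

J: 6·0+3·0+4·1 = 4 | 1·4+1·0 = 4
M: 6·0+3·1+4·0 = 3 | 1·0+1·3 = 3
R: 6·1+3·0+4·0 = 6 | 1·0+1·6 = 6
G: 6·0+3·1+4·1 = 7 | 1·5+1·2 = 7
A: 6·1+3·0+4·2 = 14 | 1·7+1·7 = 14
gcd(6,3,4,1,1) = 1

Coefficients: [6, 3, 4, 1, 1]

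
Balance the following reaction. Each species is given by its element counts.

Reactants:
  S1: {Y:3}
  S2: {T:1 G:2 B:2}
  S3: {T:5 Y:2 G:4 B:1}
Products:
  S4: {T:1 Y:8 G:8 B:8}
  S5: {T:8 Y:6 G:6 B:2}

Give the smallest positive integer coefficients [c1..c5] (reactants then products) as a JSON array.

T: 6·0+5·1+4·5 = 25 | 1·1+3·8 = 25
Y: 6·3+5·0+4·2 = 26 | 1·8+3·6 = 26
G: 6·0+5·2+4·4 = 26 | 1·8+3·6 = 26
B: 6·0+5·2+4·1 = 14 | 1·8+3·2 = 14
gcd(6,5,4,1,3) = 1

Coefficients: [6, 5, 4, 1, 3]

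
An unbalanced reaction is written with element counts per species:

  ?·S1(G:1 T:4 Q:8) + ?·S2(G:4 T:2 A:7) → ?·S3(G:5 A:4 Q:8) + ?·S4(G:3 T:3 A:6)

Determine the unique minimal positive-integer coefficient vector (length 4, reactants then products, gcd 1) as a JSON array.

Coefficients: [1, 4, 1, 4]

G: 1·1+4·4 = 17 | 1·5+4·3 = 17
T: 1·4+4·2 = 12 | 1·0+4·3 = 12
A: 1·0+4·7 = 28 | 1·4+4·6 = 28
Q: 1·8+4·0 = 8 | 1·8+4·0 = 8
gcd(1,4,1,4) = 1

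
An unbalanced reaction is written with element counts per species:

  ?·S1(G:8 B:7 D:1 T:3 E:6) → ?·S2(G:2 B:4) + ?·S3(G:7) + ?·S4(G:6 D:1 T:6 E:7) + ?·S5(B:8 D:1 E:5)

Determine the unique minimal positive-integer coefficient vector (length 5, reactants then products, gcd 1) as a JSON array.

G: 4·8 = 32 | 3·2+2·7+2·6+2·0 = 32
B: 4·7 = 28 | 3·4+2·0+2·0+2·8 = 28
D: 4·1 = 4 | 3·0+2·0+2·1+2·1 = 4
T: 4·3 = 12 | 3·0+2·0+2·6+2·0 = 12
E: 4·6 = 24 | 3·0+2·0+2·7+2·5 = 24
gcd(4,3,2,2,2) = 1

Coefficients: [4, 3, 2, 2, 2]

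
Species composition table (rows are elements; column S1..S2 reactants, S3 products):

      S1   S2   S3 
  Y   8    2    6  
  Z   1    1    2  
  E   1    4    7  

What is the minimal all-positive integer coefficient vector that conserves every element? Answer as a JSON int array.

Coefficients: [1, 5, 3]

Y: 1·8+5·2 = 18 | 3·6 = 18
Z: 1·1+5·1 = 6 | 3·2 = 6
E: 1·1+5·4 = 21 | 3·7 = 21
gcd(1,5,3) = 1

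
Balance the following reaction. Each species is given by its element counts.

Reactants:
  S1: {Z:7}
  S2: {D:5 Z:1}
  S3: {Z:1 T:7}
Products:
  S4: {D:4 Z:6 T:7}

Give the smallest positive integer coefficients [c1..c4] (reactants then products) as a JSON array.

D: 3·0+4·5+5·0 = 20 | 5·4 = 20
Z: 3·7+4·1+5·1 = 30 | 5·6 = 30
T: 3·0+4·0+5·7 = 35 | 5·7 = 35
gcd(3,4,5,5) = 1

Coefficients: [3, 4, 5, 5]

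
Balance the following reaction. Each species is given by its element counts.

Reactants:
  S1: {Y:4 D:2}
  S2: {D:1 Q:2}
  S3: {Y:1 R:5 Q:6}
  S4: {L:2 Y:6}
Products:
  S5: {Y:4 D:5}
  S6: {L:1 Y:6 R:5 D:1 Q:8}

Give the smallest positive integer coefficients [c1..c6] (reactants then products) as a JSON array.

L: 5·0+6·0+6·0+3·2 = 6 | 2·0+6·1 = 6
Y: 5·4+6·0+6·1+3·6 = 44 | 2·4+6·6 = 44
R: 5·0+6·0+6·5+3·0 = 30 | 2·0+6·5 = 30
D: 5·2+6·1+6·0+3·0 = 16 | 2·5+6·1 = 16
Q: 5·0+6·2+6·6+3·0 = 48 | 2·0+6·8 = 48
gcd(5,6,6,3,2,6) = 1

Coefficients: [5, 6, 6, 3, 2, 6]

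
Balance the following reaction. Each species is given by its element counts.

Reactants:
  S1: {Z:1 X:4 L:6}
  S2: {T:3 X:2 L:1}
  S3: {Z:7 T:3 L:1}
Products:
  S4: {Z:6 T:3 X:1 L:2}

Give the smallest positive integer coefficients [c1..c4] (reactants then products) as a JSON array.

Coefficients: [1, 1, 5, 6]

Z: 1·1+1·0+5·7 = 36 | 6·6 = 36
T: 1·0+1·3+5·3 = 18 | 6·3 = 18
X: 1·4+1·2+5·0 = 6 | 6·1 = 6
L: 1·6+1·1+5·1 = 12 | 6·2 = 12
gcd(1,1,5,6) = 1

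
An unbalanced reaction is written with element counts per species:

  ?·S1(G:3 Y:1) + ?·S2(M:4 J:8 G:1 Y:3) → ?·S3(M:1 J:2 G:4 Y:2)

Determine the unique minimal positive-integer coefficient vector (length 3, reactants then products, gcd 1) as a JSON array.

M: 5·0+1·4 = 4 | 4·1 = 4
J: 5·0+1·8 = 8 | 4·2 = 8
G: 5·3+1·1 = 16 | 4·4 = 16
Y: 5·1+1·3 = 8 | 4·2 = 8
gcd(5,1,4) = 1

Coefficients: [5, 1, 4]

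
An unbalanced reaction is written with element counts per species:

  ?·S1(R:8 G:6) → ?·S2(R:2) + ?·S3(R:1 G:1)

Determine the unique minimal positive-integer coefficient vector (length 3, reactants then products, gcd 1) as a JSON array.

R: 1·8 = 8 | 1·2+6·1 = 8
G: 1·6 = 6 | 1·0+6·1 = 6
gcd(1,1,6) = 1

Coefficients: [1, 1, 6]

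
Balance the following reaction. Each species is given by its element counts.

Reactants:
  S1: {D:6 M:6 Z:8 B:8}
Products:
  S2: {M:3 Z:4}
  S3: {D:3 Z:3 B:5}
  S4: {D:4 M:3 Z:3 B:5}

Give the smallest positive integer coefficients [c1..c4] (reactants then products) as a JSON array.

D: 5·6 = 30 | 4·0+2·3+6·4 = 30
M: 5·6 = 30 | 4·3+2·0+6·3 = 30
Z: 5·8 = 40 | 4·4+2·3+6·3 = 40
B: 5·8 = 40 | 4·0+2·5+6·5 = 40
gcd(5,4,2,6) = 1

Coefficients: [5, 4, 2, 6]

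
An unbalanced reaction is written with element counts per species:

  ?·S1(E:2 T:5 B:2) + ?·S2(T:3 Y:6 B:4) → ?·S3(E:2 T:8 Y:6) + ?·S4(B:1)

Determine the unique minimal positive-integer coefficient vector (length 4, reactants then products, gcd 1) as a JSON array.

Coefficients: [1, 1, 1, 6]

E: 1·2+1·0 = 2 | 1·2+6·0 = 2
T: 1·5+1·3 = 8 | 1·8+6·0 = 8
Y: 1·0+1·6 = 6 | 1·6+6·0 = 6
B: 1·2+1·4 = 6 | 1·0+6·1 = 6
gcd(1,1,1,6) = 1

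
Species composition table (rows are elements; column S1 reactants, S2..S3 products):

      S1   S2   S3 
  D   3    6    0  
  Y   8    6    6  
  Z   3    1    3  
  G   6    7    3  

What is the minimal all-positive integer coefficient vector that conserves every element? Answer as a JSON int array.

Coefficients: [6, 3, 5]

D: 6·3 = 18 | 3·6+5·0 = 18
Y: 6·8 = 48 | 3·6+5·6 = 48
Z: 6·3 = 18 | 3·1+5·3 = 18
G: 6·6 = 36 | 3·7+5·3 = 36
gcd(6,3,5) = 1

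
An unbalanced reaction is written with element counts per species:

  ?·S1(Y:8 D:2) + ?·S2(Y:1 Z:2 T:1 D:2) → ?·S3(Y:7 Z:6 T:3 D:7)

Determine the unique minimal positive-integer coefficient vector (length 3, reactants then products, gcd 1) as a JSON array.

Coefficients: [1, 6, 2]

Y: 1·8+6·1 = 14 | 2·7 = 14
Z: 1·0+6·2 = 12 | 2·6 = 12
T: 1·0+6·1 = 6 | 2·3 = 6
D: 1·2+6·2 = 14 | 2·7 = 14
gcd(1,6,2) = 1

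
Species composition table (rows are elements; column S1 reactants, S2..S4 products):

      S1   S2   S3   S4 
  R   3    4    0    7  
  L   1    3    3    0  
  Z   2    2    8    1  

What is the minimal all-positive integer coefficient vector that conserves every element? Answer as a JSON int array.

R: 6·3 = 18 | 1·4+1·0+2·7 = 18
L: 6·1 = 6 | 1·3+1·3+2·0 = 6
Z: 6·2 = 12 | 1·2+1·8+2·1 = 12
gcd(6,1,1,2) = 1

Coefficients: [6, 1, 1, 2]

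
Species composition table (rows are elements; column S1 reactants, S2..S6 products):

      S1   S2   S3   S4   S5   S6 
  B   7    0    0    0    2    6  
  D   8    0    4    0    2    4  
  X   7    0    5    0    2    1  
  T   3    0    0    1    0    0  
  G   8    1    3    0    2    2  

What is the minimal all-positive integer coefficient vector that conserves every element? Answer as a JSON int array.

B: 2·7 = 14 | 3·0+1·0+6·0+4·2+1·6 = 14
D: 2·8 = 16 | 3·0+1·4+6·0+4·2+1·4 = 16
X: 2·7 = 14 | 3·0+1·5+6·0+4·2+1·1 = 14
T: 2·3 = 6 | 3·0+1·0+6·1+4·0+1·0 = 6
G: 2·8 = 16 | 3·1+1·3+6·0+4·2+1·2 = 16
gcd(2,3,1,6,4,1) = 1

Coefficients: [2, 3, 1, 6, 4, 1]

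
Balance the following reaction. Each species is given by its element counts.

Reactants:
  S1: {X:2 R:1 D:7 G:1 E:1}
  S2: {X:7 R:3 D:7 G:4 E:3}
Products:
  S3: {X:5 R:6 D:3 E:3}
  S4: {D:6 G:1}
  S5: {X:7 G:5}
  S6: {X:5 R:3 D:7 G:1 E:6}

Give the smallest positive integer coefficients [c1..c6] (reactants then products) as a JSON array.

Coefficients: [3, 5, 2, 6, 3, 2]

X: 3·2+5·7 = 41 | 2·5+6·0+3·7+2·5 = 41
R: 3·1+5·3 = 18 | 2·6+6·0+3·0+2·3 = 18
D: 3·7+5·7 = 56 | 2·3+6·6+3·0+2·7 = 56
G: 3·1+5·4 = 23 | 2·0+6·1+3·5+2·1 = 23
E: 3·1+5·3 = 18 | 2·3+6·0+3·0+2·6 = 18
gcd(3,5,2,6,3,2) = 1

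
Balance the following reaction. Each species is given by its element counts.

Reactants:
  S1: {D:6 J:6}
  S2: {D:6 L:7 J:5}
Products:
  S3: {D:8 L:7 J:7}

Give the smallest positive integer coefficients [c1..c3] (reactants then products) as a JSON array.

Coefficients: [1, 3, 3]

D: 1·6+3·6 = 24 | 3·8 = 24
L: 1·0+3·7 = 21 | 3·7 = 21
J: 1·6+3·5 = 21 | 3·7 = 21
gcd(1,3,3) = 1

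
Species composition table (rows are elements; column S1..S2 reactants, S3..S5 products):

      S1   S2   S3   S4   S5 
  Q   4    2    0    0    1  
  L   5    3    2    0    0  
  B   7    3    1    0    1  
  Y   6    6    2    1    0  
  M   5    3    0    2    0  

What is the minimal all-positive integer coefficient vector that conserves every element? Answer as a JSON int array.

Coefficients: [1, 1, 4, 4, 6]

Q: 1·4+1·2 = 6 | 4·0+4·0+6·1 = 6
L: 1·5+1·3 = 8 | 4·2+4·0+6·0 = 8
B: 1·7+1·3 = 10 | 4·1+4·0+6·1 = 10
Y: 1·6+1·6 = 12 | 4·2+4·1+6·0 = 12
M: 1·5+1·3 = 8 | 4·0+4·2+6·0 = 8
gcd(1,1,4,4,6) = 1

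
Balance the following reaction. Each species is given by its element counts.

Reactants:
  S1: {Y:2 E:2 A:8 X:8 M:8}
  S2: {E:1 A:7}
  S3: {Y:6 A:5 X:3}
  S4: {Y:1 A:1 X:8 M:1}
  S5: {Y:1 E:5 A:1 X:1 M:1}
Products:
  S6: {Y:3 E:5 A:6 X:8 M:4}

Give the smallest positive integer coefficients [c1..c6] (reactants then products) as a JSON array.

Y: 2·2+1·0+1·6+3·1+5·1 = 18 | 6·3 = 18
E: 2·2+1·1+1·0+3·0+5·5 = 30 | 6·5 = 30
A: 2·8+1·7+1·5+3·1+5·1 = 36 | 6·6 = 36
X: 2·8+1·0+1·3+3·8+5·1 = 48 | 6·8 = 48
M: 2·8+1·0+1·0+3·1+5·1 = 24 | 6·4 = 24
gcd(2,1,1,3,5,6) = 1

Coefficients: [2, 1, 1, 3, 5, 6]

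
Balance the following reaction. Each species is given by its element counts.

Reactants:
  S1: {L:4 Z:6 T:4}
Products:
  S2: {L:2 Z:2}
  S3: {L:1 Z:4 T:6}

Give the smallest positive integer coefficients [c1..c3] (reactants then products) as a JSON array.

Coefficients: [3, 5, 2]

L: 3·4 = 12 | 5·2+2·1 = 12
Z: 3·6 = 18 | 5·2+2·4 = 18
T: 3·4 = 12 | 5·0+2·6 = 12
gcd(3,5,2) = 1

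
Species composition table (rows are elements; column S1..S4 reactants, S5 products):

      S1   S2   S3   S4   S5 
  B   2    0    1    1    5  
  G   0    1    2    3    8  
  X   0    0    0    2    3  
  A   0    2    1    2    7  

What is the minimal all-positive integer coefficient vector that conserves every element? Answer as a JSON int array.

Coefficients: [5, 6, 4, 6, 4]

B: 5·2+6·0+4·1+6·1 = 20 | 4·5 = 20
G: 5·0+6·1+4·2+6·3 = 32 | 4·8 = 32
X: 5·0+6·0+4·0+6·2 = 12 | 4·3 = 12
A: 5·0+6·2+4·1+6·2 = 28 | 4·7 = 28
gcd(5,6,4,6,4) = 1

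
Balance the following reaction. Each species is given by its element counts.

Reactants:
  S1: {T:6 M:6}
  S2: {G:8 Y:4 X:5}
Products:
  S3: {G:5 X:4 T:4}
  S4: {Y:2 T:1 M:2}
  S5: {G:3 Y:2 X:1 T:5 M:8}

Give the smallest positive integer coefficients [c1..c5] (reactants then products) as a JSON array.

G: 5·0+3·8 = 24 | 3·5+3·0+3·3 = 24
Y: 5·0+3·4 = 12 | 3·0+3·2+3·2 = 12
X: 5·0+3·5 = 15 | 3·4+3·0+3·1 = 15
T: 5·6+3·0 = 30 | 3·4+3·1+3·5 = 30
M: 5·6+3·0 = 30 | 3·0+3·2+3·8 = 30
gcd(5,3,3,3,3) = 1

Coefficients: [5, 3, 3, 3, 3]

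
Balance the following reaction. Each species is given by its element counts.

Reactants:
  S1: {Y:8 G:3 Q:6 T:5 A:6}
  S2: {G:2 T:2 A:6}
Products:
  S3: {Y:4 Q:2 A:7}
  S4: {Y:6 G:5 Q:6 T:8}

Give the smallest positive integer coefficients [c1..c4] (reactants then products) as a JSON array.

Y: 6·8+1·0 = 48 | 6·4+4·6 = 48
G: 6·3+1·2 = 20 | 6·0+4·5 = 20
Q: 6·6+1·0 = 36 | 6·2+4·6 = 36
T: 6·5+1·2 = 32 | 6·0+4·8 = 32
A: 6·6+1·6 = 42 | 6·7+4·0 = 42
gcd(6,1,6,4) = 1

Coefficients: [6, 1, 6, 4]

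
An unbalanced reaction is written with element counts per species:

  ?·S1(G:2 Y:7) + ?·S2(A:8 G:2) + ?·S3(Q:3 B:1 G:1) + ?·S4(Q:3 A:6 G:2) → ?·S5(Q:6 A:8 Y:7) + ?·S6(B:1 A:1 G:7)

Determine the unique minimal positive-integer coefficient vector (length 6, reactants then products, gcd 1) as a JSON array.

Q: 5·0+1·0+4·3+6·3 = 30 | 5·6+4·0 = 30
B: 5·0+1·0+4·1+6·0 = 4 | 5·0+4·1 = 4
A: 5·0+1·8+4·0+6·6 = 44 | 5·8+4·1 = 44
G: 5·2+1·2+4·1+6·2 = 28 | 5·0+4·7 = 28
Y: 5·7+1·0+4·0+6·0 = 35 | 5·7+4·0 = 35
gcd(5,1,4,6,5,4) = 1

Coefficients: [5, 1, 4, 6, 5, 4]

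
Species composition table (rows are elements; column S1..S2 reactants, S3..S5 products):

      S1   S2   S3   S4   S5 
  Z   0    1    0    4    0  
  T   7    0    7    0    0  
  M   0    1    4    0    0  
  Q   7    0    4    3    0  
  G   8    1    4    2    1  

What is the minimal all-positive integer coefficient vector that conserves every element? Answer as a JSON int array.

Coefficients: [1, 4, 1, 1, 6]

Z: 1·0+4·1 = 4 | 1·0+1·4+6·0 = 4
T: 1·7+4·0 = 7 | 1·7+1·0+6·0 = 7
M: 1·0+4·1 = 4 | 1·4+1·0+6·0 = 4
Q: 1·7+4·0 = 7 | 1·4+1·3+6·0 = 7
G: 1·8+4·1 = 12 | 1·4+1·2+6·1 = 12
gcd(1,4,1,1,6) = 1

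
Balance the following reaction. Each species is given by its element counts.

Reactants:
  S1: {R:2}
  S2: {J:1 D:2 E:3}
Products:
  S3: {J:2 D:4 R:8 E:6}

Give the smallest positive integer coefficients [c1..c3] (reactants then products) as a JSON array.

Coefficients: [4, 2, 1]

J: 4·0+2·1 = 2 | 1·2 = 2
D: 4·0+2·2 = 4 | 1·4 = 4
R: 4·2+2·0 = 8 | 1·8 = 8
E: 4·0+2·3 = 6 | 1·6 = 6
gcd(4,2,1) = 1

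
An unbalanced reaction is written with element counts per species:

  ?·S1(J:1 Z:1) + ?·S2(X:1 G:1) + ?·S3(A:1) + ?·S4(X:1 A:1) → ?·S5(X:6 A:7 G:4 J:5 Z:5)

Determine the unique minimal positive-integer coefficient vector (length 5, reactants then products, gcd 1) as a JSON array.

Coefficients: [5, 4, 5, 2, 1]

X: 5·0+4·1+5·0+2·1 = 6 | 1·6 = 6
A: 5·0+4·0+5·1+2·1 = 7 | 1·7 = 7
G: 5·0+4·1+5·0+2·0 = 4 | 1·4 = 4
J: 5·1+4·0+5·0+2·0 = 5 | 1·5 = 5
Z: 5·1+4·0+5·0+2·0 = 5 | 1·5 = 5
gcd(5,4,5,2,1) = 1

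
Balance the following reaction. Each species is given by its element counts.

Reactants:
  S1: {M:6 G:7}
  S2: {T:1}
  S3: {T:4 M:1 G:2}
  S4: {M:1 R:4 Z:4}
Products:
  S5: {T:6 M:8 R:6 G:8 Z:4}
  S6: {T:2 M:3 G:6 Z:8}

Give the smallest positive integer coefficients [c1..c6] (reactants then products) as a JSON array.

Coefficients: [4, 6, 5, 6, 4, 1]

T: 4·0+6·1+5·4+6·0 = 26 | 4·6+1·2 = 26
M: 4·6+6·0+5·1+6·1 = 35 | 4·8+1·3 = 35
R: 4·0+6·0+5·0+6·4 = 24 | 4·6+1·0 = 24
G: 4·7+6·0+5·2+6·0 = 38 | 4·8+1·6 = 38
Z: 4·0+6·0+5·0+6·4 = 24 | 4·4+1·8 = 24
gcd(4,6,5,6,4,1) = 1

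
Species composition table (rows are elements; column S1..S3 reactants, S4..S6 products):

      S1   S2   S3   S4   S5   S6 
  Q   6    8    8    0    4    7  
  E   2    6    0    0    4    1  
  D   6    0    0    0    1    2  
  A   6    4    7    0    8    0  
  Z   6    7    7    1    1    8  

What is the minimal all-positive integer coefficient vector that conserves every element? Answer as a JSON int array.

Coefficients: [3, 4, 2, 6, 6, 6]

Q: 3·6+4·8+2·8 = 66 | 6·0+6·4+6·7 = 66
E: 3·2+4·6+2·0 = 30 | 6·0+6·4+6·1 = 30
D: 3·6+4·0+2·0 = 18 | 6·0+6·1+6·2 = 18
A: 3·6+4·4+2·7 = 48 | 6·0+6·8+6·0 = 48
Z: 3·6+4·7+2·7 = 60 | 6·1+6·1+6·8 = 60
gcd(3,4,2,6,6,6) = 1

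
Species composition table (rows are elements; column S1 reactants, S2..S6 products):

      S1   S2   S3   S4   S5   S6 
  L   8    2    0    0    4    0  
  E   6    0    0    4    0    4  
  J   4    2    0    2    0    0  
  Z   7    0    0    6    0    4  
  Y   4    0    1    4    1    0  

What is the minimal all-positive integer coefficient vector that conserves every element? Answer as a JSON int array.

L: 4·8 = 32 | 6·2+3·0+2·0+5·4+4·0 = 32
E: 4·6 = 24 | 6·0+3·0+2·4+5·0+4·4 = 24
J: 4·4 = 16 | 6·2+3·0+2·2+5·0+4·0 = 16
Z: 4·7 = 28 | 6·0+3·0+2·6+5·0+4·4 = 28
Y: 4·4 = 16 | 6·0+3·1+2·4+5·1+4·0 = 16
gcd(4,6,3,2,5,4) = 1

Coefficients: [4, 6, 3, 2, 5, 4]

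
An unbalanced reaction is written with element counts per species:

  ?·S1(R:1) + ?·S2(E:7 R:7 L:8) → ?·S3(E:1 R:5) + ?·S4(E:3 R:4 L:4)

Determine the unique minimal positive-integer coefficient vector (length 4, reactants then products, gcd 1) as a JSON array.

E: 6·0+1·7 = 7 | 1·1+2·3 = 7
R: 6·1+1·7 = 13 | 1·5+2·4 = 13
L: 6·0+1·8 = 8 | 1·0+2·4 = 8
gcd(6,1,1,2) = 1

Coefficients: [6, 1, 1, 2]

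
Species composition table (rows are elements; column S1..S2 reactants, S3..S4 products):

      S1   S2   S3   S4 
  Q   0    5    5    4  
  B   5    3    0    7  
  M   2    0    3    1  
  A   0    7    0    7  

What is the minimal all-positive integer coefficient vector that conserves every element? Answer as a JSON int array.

Coefficients: [4, 5, 1, 5]

Q: 4·0+5·5 = 25 | 1·5+5·4 = 25
B: 4·5+5·3 = 35 | 1·0+5·7 = 35
M: 4·2+5·0 = 8 | 1·3+5·1 = 8
A: 4·0+5·7 = 35 | 1·0+5·7 = 35
gcd(4,5,1,5) = 1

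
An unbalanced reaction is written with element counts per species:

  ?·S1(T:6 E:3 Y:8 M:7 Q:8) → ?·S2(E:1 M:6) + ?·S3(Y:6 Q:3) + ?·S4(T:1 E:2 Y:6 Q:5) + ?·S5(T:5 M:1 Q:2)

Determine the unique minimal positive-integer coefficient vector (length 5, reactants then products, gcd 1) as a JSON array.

T: 3·6 = 18 | 3·0+1·0+3·1+3·5 = 18
E: 3·3 = 9 | 3·1+1·0+3·2+3·0 = 9
Y: 3·8 = 24 | 3·0+1·6+3·6+3·0 = 24
M: 3·7 = 21 | 3·6+1·0+3·0+3·1 = 21
Q: 3·8 = 24 | 3·0+1·3+3·5+3·2 = 24
gcd(3,3,1,3,3) = 1

Coefficients: [3, 3, 1, 3, 3]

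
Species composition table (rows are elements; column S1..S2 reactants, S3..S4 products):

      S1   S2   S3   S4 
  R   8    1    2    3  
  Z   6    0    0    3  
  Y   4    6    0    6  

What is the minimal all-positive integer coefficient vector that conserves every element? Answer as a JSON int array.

R: 3·8+4·1 = 28 | 5·2+6·3 = 28
Z: 3·6+4·0 = 18 | 5·0+6·3 = 18
Y: 3·4+4·6 = 36 | 5·0+6·6 = 36
gcd(3,4,5,6) = 1

Coefficients: [3, 4, 5, 6]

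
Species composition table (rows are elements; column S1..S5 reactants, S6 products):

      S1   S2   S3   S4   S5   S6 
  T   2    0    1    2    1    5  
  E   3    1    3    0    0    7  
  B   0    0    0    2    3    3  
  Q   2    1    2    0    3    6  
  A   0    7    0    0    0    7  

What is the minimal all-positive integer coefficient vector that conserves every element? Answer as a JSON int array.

T: 2·2+3·0+4·1+3·2+1·1 = 15 | 3·5 = 15
E: 2·3+3·1+4·3+3·0+1·0 = 21 | 3·7 = 21
B: 2·0+3·0+4·0+3·2+1·3 = 9 | 3·3 = 9
Q: 2·2+3·1+4·2+3·0+1·3 = 18 | 3·6 = 18
A: 2·0+3·7+4·0+3·0+1·0 = 21 | 3·7 = 21
gcd(2,3,4,3,1,3) = 1

Coefficients: [2, 3, 4, 3, 1, 3]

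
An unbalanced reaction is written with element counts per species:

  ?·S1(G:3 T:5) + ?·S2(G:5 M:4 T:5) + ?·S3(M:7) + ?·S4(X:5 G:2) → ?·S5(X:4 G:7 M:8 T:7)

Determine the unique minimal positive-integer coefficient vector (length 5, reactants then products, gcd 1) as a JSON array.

Coefficients: [4, 3, 4, 4, 5]

X: 4·0+3·0+4·0+4·5 = 20 | 5·4 = 20
G: 4·3+3·5+4·0+4·2 = 35 | 5·7 = 35
M: 4·0+3·4+4·7+4·0 = 40 | 5·8 = 40
T: 4·5+3·5+4·0+4·0 = 35 | 5·7 = 35
gcd(4,3,4,4,5) = 1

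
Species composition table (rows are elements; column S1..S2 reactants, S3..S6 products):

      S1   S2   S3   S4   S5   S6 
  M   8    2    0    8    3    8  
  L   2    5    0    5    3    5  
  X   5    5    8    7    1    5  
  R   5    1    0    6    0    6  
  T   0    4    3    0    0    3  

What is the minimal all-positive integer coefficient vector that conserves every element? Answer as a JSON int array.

M: 6·8+6·2 = 60 | 3·0+1·8+4·3+5·8 = 60
L: 6·2+6·5 = 42 | 3·0+1·5+4·3+5·5 = 42
X: 6·5+6·5 = 60 | 3·8+1·7+4·1+5·5 = 60
R: 6·5+6·1 = 36 | 3·0+1·6+4·0+5·6 = 36
T: 6·0+6·4 = 24 | 3·3+1·0+4·0+5·3 = 24
gcd(6,6,3,1,4,5) = 1

Coefficients: [6, 6, 3, 1, 4, 5]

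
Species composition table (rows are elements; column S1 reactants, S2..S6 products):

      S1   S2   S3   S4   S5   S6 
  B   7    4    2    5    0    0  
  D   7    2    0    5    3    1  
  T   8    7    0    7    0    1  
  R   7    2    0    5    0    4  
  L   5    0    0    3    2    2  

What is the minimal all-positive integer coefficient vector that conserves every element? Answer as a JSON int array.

Coefficients: [3, 2, 4, 1, 3, 3]

B: 3·7 = 21 | 2·4+4·2+1·5+3·0+3·0 = 21
D: 3·7 = 21 | 2·2+4·0+1·5+3·3+3·1 = 21
T: 3·8 = 24 | 2·7+4·0+1·7+3·0+3·1 = 24
R: 3·7 = 21 | 2·2+4·0+1·5+3·0+3·4 = 21
L: 3·5 = 15 | 2·0+4·0+1·3+3·2+3·2 = 15
gcd(3,2,4,1,3,3) = 1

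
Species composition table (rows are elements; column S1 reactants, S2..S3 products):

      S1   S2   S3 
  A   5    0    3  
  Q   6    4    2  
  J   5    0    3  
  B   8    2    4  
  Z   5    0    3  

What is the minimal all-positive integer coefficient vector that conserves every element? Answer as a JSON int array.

A: 3·5 = 15 | 2·0+5·3 = 15
Q: 3·6 = 18 | 2·4+5·2 = 18
J: 3·5 = 15 | 2·0+5·3 = 15
B: 3·8 = 24 | 2·2+5·4 = 24
Z: 3·5 = 15 | 2·0+5·3 = 15
gcd(3,2,5) = 1

Coefficients: [3, 2, 5]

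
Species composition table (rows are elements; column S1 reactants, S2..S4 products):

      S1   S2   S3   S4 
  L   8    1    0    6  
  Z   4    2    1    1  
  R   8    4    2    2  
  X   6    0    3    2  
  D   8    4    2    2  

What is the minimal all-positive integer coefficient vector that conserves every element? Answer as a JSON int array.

L: 5·8 = 40 | 4·1+6·0+6·6 = 40
Z: 5·4 = 20 | 4·2+6·1+6·1 = 20
R: 5·8 = 40 | 4·4+6·2+6·2 = 40
X: 5·6 = 30 | 4·0+6·3+6·2 = 30
D: 5·8 = 40 | 4·4+6·2+6·2 = 40
gcd(5,4,6,6) = 1

Coefficients: [5, 4, 6, 6]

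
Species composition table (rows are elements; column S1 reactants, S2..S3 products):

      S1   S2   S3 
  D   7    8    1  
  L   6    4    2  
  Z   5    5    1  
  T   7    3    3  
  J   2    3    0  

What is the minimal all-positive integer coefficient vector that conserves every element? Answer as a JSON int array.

Coefficients: [3, 2, 5]

D: 3·7 = 21 | 2·8+5·1 = 21
L: 3·6 = 18 | 2·4+5·2 = 18
Z: 3·5 = 15 | 2·5+5·1 = 15
T: 3·7 = 21 | 2·3+5·3 = 21
J: 3·2 = 6 | 2·3+5·0 = 6
gcd(3,2,5) = 1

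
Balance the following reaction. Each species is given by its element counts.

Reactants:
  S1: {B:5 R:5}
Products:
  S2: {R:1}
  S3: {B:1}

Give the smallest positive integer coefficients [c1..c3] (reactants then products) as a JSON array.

Coefficients: [1, 5, 5]

B: 1·5 = 5 | 5·0+5·1 = 5
R: 1·5 = 5 | 5·1+5·0 = 5
gcd(1,5,5) = 1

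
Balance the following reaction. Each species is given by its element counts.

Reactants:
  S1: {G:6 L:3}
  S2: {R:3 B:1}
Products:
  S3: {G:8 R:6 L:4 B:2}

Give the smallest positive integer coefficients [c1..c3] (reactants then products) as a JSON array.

G: 4·6+6·0 = 24 | 3·8 = 24
R: 4·0+6·3 = 18 | 3·6 = 18
L: 4·3+6·0 = 12 | 3·4 = 12
B: 4·0+6·1 = 6 | 3·2 = 6
gcd(4,6,3) = 1

Coefficients: [4, 6, 3]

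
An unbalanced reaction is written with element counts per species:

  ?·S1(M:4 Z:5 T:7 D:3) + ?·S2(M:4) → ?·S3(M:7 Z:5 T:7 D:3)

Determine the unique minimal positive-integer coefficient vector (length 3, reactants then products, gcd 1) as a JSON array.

Coefficients: [4, 3, 4]

M: 4·4+3·4 = 28 | 4·7 = 28
Z: 4·5+3·0 = 20 | 4·5 = 20
T: 4·7+3·0 = 28 | 4·7 = 28
D: 4·3+3·0 = 12 | 4·3 = 12
gcd(4,3,4) = 1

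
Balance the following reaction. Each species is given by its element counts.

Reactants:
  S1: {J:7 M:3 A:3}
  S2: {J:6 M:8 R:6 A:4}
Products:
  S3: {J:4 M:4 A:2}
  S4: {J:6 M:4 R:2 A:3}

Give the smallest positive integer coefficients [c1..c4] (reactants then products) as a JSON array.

Coefficients: [4, 2, 1, 6]

J: 4·7+2·6 = 40 | 1·4+6·6 = 40
M: 4·3+2·8 = 28 | 1·4+6·4 = 28
R: 4·0+2·6 = 12 | 1·0+6·2 = 12
A: 4·3+2·4 = 20 | 1·2+6·3 = 20
gcd(4,2,1,6) = 1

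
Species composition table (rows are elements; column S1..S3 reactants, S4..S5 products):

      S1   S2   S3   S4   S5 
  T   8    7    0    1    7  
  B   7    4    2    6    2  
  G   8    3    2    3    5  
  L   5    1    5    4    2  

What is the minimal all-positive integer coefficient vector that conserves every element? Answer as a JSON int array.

T: 4·8+1·7+1·0 = 39 | 4·1+5·7 = 39
B: 4·7+1·4+1·2 = 34 | 4·6+5·2 = 34
G: 4·8+1·3+1·2 = 37 | 4·3+5·5 = 37
L: 4·5+1·1+1·5 = 26 | 4·4+5·2 = 26
gcd(4,1,1,4,5) = 1

Coefficients: [4, 1, 1, 4, 5]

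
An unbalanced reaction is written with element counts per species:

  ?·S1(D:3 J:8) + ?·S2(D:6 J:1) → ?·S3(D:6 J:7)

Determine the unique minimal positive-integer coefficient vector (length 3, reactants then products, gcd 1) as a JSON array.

Coefficients: [4, 3, 5]

D: 4·3+3·6 = 30 | 5·6 = 30
J: 4·8+3·1 = 35 | 5·7 = 35
gcd(4,3,5) = 1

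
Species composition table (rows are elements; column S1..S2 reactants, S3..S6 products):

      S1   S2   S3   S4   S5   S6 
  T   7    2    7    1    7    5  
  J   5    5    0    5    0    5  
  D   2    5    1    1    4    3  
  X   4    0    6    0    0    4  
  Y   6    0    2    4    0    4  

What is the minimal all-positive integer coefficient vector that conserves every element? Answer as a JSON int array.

T: 4·7+1·2 = 30 | 2·7+4·1+1·7+1·5 = 30
J: 4·5+1·5 = 25 | 2·0+4·5+1·0+1·5 = 25
D: 4·2+1·5 = 13 | 2·1+4·1+1·4+1·3 = 13
X: 4·4+1·0 = 16 | 2·6+4·0+1·0+1·4 = 16
Y: 4·6+1·0 = 24 | 2·2+4·4+1·0+1·4 = 24
gcd(4,1,2,4,1,1) = 1

Coefficients: [4, 1, 2, 4, 1, 1]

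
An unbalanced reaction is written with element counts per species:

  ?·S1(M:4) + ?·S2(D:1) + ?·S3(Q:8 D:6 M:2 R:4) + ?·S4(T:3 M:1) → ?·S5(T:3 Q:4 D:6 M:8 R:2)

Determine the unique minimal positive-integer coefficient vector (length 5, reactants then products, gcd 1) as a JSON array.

Coefficients: [3, 6, 1, 2, 2]

T: 3·0+6·0+1·0+2·3 = 6 | 2·3 = 6
Q: 3·0+6·0+1·8+2·0 = 8 | 2·4 = 8
D: 3·0+6·1+1·6+2·0 = 12 | 2·6 = 12
M: 3·4+6·0+1·2+2·1 = 16 | 2·8 = 16
R: 3·0+6·0+1·4+2·0 = 4 | 2·2 = 4
gcd(3,6,1,2,2) = 1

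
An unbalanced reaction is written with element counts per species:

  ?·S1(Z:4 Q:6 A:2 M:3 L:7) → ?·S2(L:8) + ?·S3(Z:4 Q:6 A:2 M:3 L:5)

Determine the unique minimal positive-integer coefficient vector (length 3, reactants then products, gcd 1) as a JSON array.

Z: 4·4 = 16 | 1·0+4·4 = 16
Q: 4·6 = 24 | 1·0+4·6 = 24
A: 4·2 = 8 | 1·0+4·2 = 8
M: 4·3 = 12 | 1·0+4·3 = 12
L: 4·7 = 28 | 1·8+4·5 = 28
gcd(4,1,4) = 1

Coefficients: [4, 1, 4]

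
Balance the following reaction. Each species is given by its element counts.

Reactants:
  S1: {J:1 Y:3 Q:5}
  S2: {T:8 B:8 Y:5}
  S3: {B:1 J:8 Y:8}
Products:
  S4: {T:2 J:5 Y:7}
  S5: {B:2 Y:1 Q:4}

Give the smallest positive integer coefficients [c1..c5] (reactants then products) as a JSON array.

Coefficients: [4, 1, 2, 4, 5]

T: 4·0+1·8+2·0 = 8 | 4·2+5·0 = 8
B: 4·0+1·8+2·1 = 10 | 4·0+5·2 = 10
J: 4·1+1·0+2·8 = 20 | 4·5+5·0 = 20
Y: 4·3+1·5+2·8 = 33 | 4·7+5·1 = 33
Q: 4·5+1·0+2·0 = 20 | 4·0+5·4 = 20
gcd(4,1,2,4,5) = 1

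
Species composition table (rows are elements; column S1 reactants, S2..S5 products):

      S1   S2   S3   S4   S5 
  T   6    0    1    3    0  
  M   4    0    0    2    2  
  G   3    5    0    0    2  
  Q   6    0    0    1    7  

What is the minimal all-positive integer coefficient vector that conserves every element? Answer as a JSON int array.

T: 3·6 = 18 | 1·0+6·1+4·3+2·0 = 18
M: 3·4 = 12 | 1·0+6·0+4·2+2·2 = 12
G: 3·3 = 9 | 1·5+6·0+4·0+2·2 = 9
Q: 3·6 = 18 | 1·0+6·0+4·1+2·7 = 18
gcd(3,1,6,4,2) = 1

Coefficients: [3, 1, 6, 4, 2]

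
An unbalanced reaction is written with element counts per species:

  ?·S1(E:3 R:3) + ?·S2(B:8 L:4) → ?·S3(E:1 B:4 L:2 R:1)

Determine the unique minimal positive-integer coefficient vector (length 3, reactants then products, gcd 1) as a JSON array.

Coefficients: [2, 3, 6]

E: 2·3+3·0 = 6 | 6·1 = 6
B: 2·0+3·8 = 24 | 6·4 = 24
L: 2·0+3·4 = 12 | 6·2 = 12
R: 2·3+3·0 = 6 | 6·1 = 6
gcd(2,3,6) = 1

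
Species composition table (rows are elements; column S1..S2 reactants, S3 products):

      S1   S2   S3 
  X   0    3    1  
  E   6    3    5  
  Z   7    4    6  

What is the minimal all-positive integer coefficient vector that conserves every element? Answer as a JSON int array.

Coefficients: [2, 1, 3]

X: 2·0+1·3 = 3 | 3·1 = 3
E: 2·6+1·3 = 15 | 3·5 = 15
Z: 2·7+1·4 = 18 | 3·6 = 18
gcd(2,1,3) = 1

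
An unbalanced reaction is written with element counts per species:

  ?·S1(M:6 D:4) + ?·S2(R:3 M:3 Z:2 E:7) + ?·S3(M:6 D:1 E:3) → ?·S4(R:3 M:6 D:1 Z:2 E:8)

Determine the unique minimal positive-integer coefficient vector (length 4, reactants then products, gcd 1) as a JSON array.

Coefficients: [1, 6, 2, 6]

R: 1·0+6·3+2·0 = 18 | 6·3 = 18
M: 1·6+6·3+2·6 = 36 | 6·6 = 36
D: 1·4+6·0+2·1 = 6 | 6·1 = 6
Z: 1·0+6·2+2·0 = 12 | 6·2 = 12
E: 1·0+6·7+2·3 = 48 | 6·8 = 48
gcd(1,6,2,6) = 1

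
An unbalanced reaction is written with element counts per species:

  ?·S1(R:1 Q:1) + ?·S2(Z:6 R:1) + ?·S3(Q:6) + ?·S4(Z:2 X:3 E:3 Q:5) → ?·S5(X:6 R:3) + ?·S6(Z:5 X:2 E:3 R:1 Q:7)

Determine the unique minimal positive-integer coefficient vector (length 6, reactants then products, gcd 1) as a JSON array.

Z: 6·0+3·6+1·0+6·2 = 30 | 1·0+6·5 = 30
X: 6·0+3·0+1·0+6·3 = 18 | 1·6+6·2 = 18
E: 6·0+3·0+1·0+6·3 = 18 | 1·0+6·3 = 18
R: 6·1+3·1+1·0+6·0 = 9 | 1·3+6·1 = 9
Q: 6·1+3·0+1·6+6·5 = 42 | 1·0+6·7 = 42
gcd(6,3,1,6,1,6) = 1

Coefficients: [6, 3, 1, 6, 1, 6]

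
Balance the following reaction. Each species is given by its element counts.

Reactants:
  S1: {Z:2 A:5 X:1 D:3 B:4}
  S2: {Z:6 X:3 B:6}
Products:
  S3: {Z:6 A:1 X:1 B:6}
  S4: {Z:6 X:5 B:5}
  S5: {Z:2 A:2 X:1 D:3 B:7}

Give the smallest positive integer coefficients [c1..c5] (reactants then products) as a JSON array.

Coefficients: [1, 6, 3, 3, 1]

Z: 1·2+6·6 = 38 | 3·6+3·6+1·2 = 38
A: 1·5+6·0 = 5 | 3·1+3·0+1·2 = 5
X: 1·1+6·3 = 19 | 3·1+3·5+1·1 = 19
D: 1·3+6·0 = 3 | 3·0+3·0+1·3 = 3
B: 1·4+6·6 = 40 | 3·6+3·5+1·7 = 40
gcd(1,6,3,3,1) = 1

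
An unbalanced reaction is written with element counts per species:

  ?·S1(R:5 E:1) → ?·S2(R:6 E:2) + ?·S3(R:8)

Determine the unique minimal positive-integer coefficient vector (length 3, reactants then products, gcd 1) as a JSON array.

Coefficients: [4, 2, 1]

R: 4·5 = 20 | 2·6+1·8 = 20
E: 4·1 = 4 | 2·2+1·0 = 4
gcd(4,2,1) = 1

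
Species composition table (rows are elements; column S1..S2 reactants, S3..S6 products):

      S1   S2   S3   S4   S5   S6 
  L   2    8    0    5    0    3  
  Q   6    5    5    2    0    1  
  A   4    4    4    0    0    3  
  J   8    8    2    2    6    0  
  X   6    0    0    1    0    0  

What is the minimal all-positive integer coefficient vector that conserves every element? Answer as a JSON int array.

Coefficients: [1, 5, 3, 6, 5, 4]

L: 1·2+5·8 = 42 | 3·0+6·5+5·0+4·3 = 42
Q: 1·6+5·5 = 31 | 3·5+6·2+5·0+4·1 = 31
A: 1·4+5·4 = 24 | 3·4+6·0+5·0+4·3 = 24
J: 1·8+5·8 = 48 | 3·2+6·2+5·6+4·0 = 48
X: 1·6+5·0 = 6 | 3·0+6·1+5·0+4·0 = 6
gcd(1,5,3,6,5,4) = 1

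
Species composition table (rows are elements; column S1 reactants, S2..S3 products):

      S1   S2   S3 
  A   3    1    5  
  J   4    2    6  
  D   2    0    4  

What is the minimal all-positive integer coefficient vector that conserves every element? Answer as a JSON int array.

A: 2·3 = 6 | 1·1+1·5 = 6
J: 2·4 = 8 | 1·2+1·6 = 8
D: 2·2 = 4 | 1·0+1·4 = 4
gcd(2,1,1) = 1

Coefficients: [2, 1, 1]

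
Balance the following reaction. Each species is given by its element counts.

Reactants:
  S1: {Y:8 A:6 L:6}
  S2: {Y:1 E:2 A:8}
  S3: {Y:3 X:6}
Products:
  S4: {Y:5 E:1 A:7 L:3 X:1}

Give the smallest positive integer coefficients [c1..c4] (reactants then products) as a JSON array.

Y: 3·8+3·1+1·3 = 30 | 6·5 = 30
E: 3·0+3·2+1·0 = 6 | 6·1 = 6
A: 3·6+3·8+1·0 = 42 | 6·7 = 42
L: 3·6+3·0+1·0 = 18 | 6·3 = 18
X: 3·0+3·0+1·6 = 6 | 6·1 = 6
gcd(3,3,1,6) = 1

Coefficients: [3, 3, 1, 6]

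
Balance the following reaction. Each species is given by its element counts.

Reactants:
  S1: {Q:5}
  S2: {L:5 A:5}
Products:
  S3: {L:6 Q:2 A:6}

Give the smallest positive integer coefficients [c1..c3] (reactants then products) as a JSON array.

Coefficients: [2, 6, 5]

L: 2·0+6·5 = 30 | 5·6 = 30
Q: 2·5+6·0 = 10 | 5·2 = 10
A: 2·0+6·5 = 30 | 5·6 = 30
gcd(2,6,5) = 1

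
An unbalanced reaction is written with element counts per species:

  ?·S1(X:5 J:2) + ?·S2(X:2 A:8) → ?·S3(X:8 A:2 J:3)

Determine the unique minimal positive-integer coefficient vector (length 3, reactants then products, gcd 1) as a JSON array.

Coefficients: [6, 1, 4]

X: 6·5+1·2 = 32 | 4·8 = 32
A: 6·0+1·8 = 8 | 4·2 = 8
J: 6·2+1·0 = 12 | 4·3 = 12
gcd(6,1,4) = 1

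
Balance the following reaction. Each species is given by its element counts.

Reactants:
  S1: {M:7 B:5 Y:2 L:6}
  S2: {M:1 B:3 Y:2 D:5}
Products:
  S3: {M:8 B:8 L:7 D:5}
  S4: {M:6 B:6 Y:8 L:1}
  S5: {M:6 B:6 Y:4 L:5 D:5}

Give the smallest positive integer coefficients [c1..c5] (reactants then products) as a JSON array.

Coefficients: [5, 5, 2, 1, 3]

M: 5·7+5·1 = 40 | 2·8+1·6+3·6 = 40
B: 5·5+5·3 = 40 | 2·8+1·6+3·6 = 40
Y: 5·2+5·2 = 20 | 2·0+1·8+3·4 = 20
L: 5·6+5·0 = 30 | 2·7+1·1+3·5 = 30
D: 5·0+5·5 = 25 | 2·5+1·0+3·5 = 25
gcd(5,5,2,1,3) = 1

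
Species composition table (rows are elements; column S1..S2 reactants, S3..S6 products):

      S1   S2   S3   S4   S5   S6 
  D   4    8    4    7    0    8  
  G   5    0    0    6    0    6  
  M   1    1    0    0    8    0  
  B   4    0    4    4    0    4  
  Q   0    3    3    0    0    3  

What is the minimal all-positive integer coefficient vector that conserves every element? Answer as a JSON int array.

D: 6·4+2·8 = 40 | 1·4+4·7+1·0+1·8 = 40
G: 6·5+2·0 = 30 | 1·0+4·6+1·0+1·6 = 30
M: 6·1+2·1 = 8 | 1·0+4·0+1·8+1·0 = 8
B: 6·4+2·0 = 24 | 1·4+4·4+1·0+1·4 = 24
Q: 6·0+2·3 = 6 | 1·3+4·0+1·0+1·3 = 6
gcd(6,2,1,4,1,1) = 1

Coefficients: [6, 2, 1, 4, 1, 1]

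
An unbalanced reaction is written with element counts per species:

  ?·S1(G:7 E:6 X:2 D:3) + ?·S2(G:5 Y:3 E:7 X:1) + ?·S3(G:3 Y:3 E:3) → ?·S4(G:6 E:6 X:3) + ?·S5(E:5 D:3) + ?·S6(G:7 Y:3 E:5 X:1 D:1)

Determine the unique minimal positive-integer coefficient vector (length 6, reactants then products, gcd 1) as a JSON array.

G: 4·7+1·5+5·3 = 48 | 1·6+2·0+6·7 = 48
Y: 4·0+1·3+5·3 = 18 | 1·0+2·0+6·3 = 18
E: 4·6+1·7+5·3 = 46 | 1·6+2·5+6·5 = 46
X: 4·2+1·1+5·0 = 9 | 1·3+2·0+6·1 = 9
D: 4·3+1·0+5·0 = 12 | 1·0+2·3+6·1 = 12
gcd(4,1,5,1,2,6) = 1

Coefficients: [4, 1, 5, 1, 2, 6]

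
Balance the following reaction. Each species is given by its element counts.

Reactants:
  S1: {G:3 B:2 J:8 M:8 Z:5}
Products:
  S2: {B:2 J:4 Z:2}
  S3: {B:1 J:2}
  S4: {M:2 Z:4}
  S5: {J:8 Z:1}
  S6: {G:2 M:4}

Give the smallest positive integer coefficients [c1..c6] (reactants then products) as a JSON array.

G: 4·3 = 12 | 1·0+6·0+4·0+2·0+6·2 = 12
B: 4·2 = 8 | 1·2+6·1+4·0+2·0+6·0 = 8
J: 4·8 = 32 | 1·4+6·2+4·0+2·8+6·0 = 32
M: 4·8 = 32 | 1·0+6·0+4·2+2·0+6·4 = 32
Z: 4·5 = 20 | 1·2+6·0+4·4+2·1+6·0 = 20
gcd(4,1,6,4,2,6) = 1

Coefficients: [4, 1, 6, 4, 2, 6]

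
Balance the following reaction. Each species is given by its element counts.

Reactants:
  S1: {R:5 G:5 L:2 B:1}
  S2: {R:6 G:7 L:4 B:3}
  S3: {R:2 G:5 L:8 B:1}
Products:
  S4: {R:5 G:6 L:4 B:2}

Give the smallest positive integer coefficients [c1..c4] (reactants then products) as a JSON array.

R: 2·5+3·6+1·2 = 30 | 6·5 = 30
G: 2·5+3·7+1·5 = 36 | 6·6 = 36
L: 2·2+3·4+1·8 = 24 | 6·4 = 24
B: 2·1+3·3+1·1 = 12 | 6·2 = 12
gcd(2,3,1,6) = 1

Coefficients: [2, 3, 1, 6]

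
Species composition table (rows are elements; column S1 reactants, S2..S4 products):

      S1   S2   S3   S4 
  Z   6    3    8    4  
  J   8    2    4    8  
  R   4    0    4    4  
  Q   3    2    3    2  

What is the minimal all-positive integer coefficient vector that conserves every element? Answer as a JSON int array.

Z: 5·6 = 30 | 2·3+1·8+4·4 = 30
J: 5·8 = 40 | 2·2+1·4+4·8 = 40
R: 5·4 = 20 | 2·0+1·4+4·4 = 20
Q: 5·3 = 15 | 2·2+1·3+4·2 = 15
gcd(5,2,1,4) = 1

Coefficients: [5, 2, 1, 4]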